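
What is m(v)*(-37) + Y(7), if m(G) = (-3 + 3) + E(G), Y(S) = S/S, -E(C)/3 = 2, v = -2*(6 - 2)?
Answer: 223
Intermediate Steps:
v = -8 (v = -2*4 = -8)
E(C) = -6 (E(C) = -3*2 = -6)
Y(S) = 1
m(G) = -6 (m(G) = (-3 + 3) - 6 = 0 - 6 = -6)
m(v)*(-37) + Y(7) = -6*(-37) + 1 = 222 + 1 = 223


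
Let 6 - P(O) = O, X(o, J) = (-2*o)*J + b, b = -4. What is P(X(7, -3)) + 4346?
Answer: 4314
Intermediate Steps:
X(o, J) = -4 - 2*J*o (X(o, J) = (-2*o)*J - 4 = -2*J*o - 4 = -4 - 2*J*o)
P(O) = 6 - O
P(X(7, -3)) + 4346 = (6 - (-4 - 2*(-3)*7)) + 4346 = (6 - (-4 + 42)) + 4346 = (6 - 1*38) + 4346 = (6 - 38) + 4346 = -32 + 4346 = 4314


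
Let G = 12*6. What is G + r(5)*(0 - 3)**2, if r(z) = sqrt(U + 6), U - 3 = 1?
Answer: 72 + 9*sqrt(10) ≈ 100.46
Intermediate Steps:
U = 4 (U = 3 + 1 = 4)
r(z) = sqrt(10) (r(z) = sqrt(4 + 6) = sqrt(10))
G = 72
G + r(5)*(0 - 3)**2 = 72 + sqrt(10)*(0 - 3)**2 = 72 + sqrt(10)*(-3)**2 = 72 + sqrt(10)*9 = 72 + 9*sqrt(10)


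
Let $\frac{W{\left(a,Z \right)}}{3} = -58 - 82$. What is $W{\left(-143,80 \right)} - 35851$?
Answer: $-36271$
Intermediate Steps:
$W{\left(a,Z \right)} = -420$ ($W{\left(a,Z \right)} = 3 \left(-58 - 82\right) = 3 \left(-140\right) = -420$)
$W{\left(-143,80 \right)} - 35851 = -420 - 35851 = -36271$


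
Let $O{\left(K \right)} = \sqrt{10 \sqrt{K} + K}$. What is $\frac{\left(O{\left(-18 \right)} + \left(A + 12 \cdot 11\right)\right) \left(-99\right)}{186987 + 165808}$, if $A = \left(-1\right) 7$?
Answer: $- \frac{2475}{70559} - \frac{99 \sqrt{-18 + 30 i \sqrt{2}}}{352795} \approx -0.036129 - 0.0015885 i$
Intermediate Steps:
$A = -7$
$O{\left(K \right)} = \sqrt{K + 10 \sqrt{K}}$
$\frac{\left(O{\left(-18 \right)} + \left(A + 12 \cdot 11\right)\right) \left(-99\right)}{186987 + 165808} = \frac{\left(\sqrt{-18 + 10 \sqrt{-18}} + \left(-7 + 12 \cdot 11\right)\right) \left(-99\right)}{186987 + 165808} = \frac{\left(\sqrt{-18 + 10 \cdot 3 i \sqrt{2}} + \left(-7 + 132\right)\right) \left(-99\right)}{352795} = \left(\sqrt{-18 + 30 i \sqrt{2}} + 125\right) \left(-99\right) \frac{1}{352795} = \left(125 + \sqrt{-18 + 30 i \sqrt{2}}\right) \left(-99\right) \frac{1}{352795} = \left(-12375 - 99 \sqrt{-18 + 30 i \sqrt{2}}\right) \frac{1}{352795} = - \frac{2475}{70559} - \frac{99 \sqrt{-18 + 30 i \sqrt{2}}}{352795}$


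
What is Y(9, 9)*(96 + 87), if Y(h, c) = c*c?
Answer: 14823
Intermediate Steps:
Y(h, c) = c**2
Y(9, 9)*(96 + 87) = 9**2*(96 + 87) = 81*183 = 14823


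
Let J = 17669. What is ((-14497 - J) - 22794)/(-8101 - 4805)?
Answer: 9160/2151 ≈ 4.2585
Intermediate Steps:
((-14497 - J) - 22794)/(-8101 - 4805) = ((-14497 - 1*17669) - 22794)/(-8101 - 4805) = ((-14497 - 17669) - 22794)/(-12906) = (-32166 - 22794)*(-1/12906) = -54960*(-1/12906) = 9160/2151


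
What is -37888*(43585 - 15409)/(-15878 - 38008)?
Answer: 177922048/8981 ≈ 19811.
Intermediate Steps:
-37888*(43585 - 15409)/(-15878 - 38008) = -37888/((-53886/28176)) = -37888/((-53886*1/28176)) = -37888/(-8981/4696) = -37888*(-4696/8981) = 177922048/8981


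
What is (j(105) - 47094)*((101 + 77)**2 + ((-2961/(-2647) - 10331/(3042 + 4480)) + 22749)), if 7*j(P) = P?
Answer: -51024027661343253/19910734 ≈ -2.5626e+9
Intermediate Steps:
j(P) = P/7
(j(105) - 47094)*((101 + 77)**2 + ((-2961/(-2647) - 10331/(3042 + 4480)) + 22749)) = ((1/7)*105 - 47094)*((101 + 77)**2 + ((-2961/(-2647) - 10331/(3042 + 4480)) + 22749)) = (15 - 47094)*(178**2 + ((-2961*(-1/2647) - 10331/7522) + 22749)) = -47079*(31684 + ((2961/2647 - 10331*1/7522) + 22749)) = -47079*(31684 + ((2961/2647 - 10331/7522) + 22749)) = -47079*(31684 + (-5073515/19910734 + 22749)) = -47079*(31684 + 452944214251/19910734) = -47079*1083795910307/19910734 = -51024027661343253/19910734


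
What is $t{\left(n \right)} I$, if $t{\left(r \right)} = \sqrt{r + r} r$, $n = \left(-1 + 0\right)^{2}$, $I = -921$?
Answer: $- 921 \sqrt{2} \approx -1302.5$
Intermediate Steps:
$n = 1$ ($n = \left(-1\right)^{2} = 1$)
$t{\left(r \right)} = \sqrt{2} r^{\frac{3}{2}}$ ($t{\left(r \right)} = \sqrt{2 r} r = \sqrt{2} \sqrt{r} r = \sqrt{2} r^{\frac{3}{2}}$)
$t{\left(n \right)} I = \sqrt{2} \cdot 1^{\frac{3}{2}} \left(-921\right) = \sqrt{2} \cdot 1 \left(-921\right) = \sqrt{2} \left(-921\right) = - 921 \sqrt{2}$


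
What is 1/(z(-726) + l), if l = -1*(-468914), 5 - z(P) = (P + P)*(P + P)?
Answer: -1/1639385 ≈ -6.0998e-7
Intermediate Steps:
z(P) = 5 - 4*P² (z(P) = 5 - (P + P)*(P + P) = 5 - 2*P*2*P = 5 - 4*P²)
l = 468914
1/(z(-726) + l) = 1/((5 - 4*(-726)²) + 468914) = 1/((5 - 4*527076) + 468914) = 1/((5 - 2108304) + 468914) = 1/(-2108299 + 468914) = 1/(-1639385) = -1/1639385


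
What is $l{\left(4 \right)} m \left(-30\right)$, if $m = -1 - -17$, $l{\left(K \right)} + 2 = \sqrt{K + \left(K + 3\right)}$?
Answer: $960 - 480 \sqrt{11} \approx -631.98$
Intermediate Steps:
$l{\left(K \right)} = -2 + \sqrt{3 + 2 K}$ ($l{\left(K \right)} = -2 + \sqrt{K + \left(K + 3\right)} = -2 + \sqrt{K + \left(3 + K\right)} = -2 + \sqrt{3 + 2 K}$)
$m = 16$ ($m = -1 + 17 = 16$)
$l{\left(4 \right)} m \left(-30\right) = \left(-2 + \sqrt{3 + 2 \cdot 4}\right) 16 \left(-30\right) = \left(-2 + \sqrt{3 + 8}\right) 16 \left(-30\right) = \left(-2 + \sqrt{11}\right) 16 \left(-30\right) = \left(-32 + 16 \sqrt{11}\right) \left(-30\right) = 960 - 480 \sqrt{11}$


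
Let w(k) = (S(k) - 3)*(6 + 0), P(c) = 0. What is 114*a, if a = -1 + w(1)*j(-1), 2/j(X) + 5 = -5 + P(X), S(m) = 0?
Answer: 1482/5 ≈ 296.40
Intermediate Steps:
w(k) = -18 (w(k) = (0 - 3)*(6 + 0) = -3*6 = -18)
j(X) = -⅕ (j(X) = 2/(-5 + (-5 + 0)) = 2/(-5 - 5) = 2/(-10) = 2*(-⅒) = -⅕)
a = 13/5 (a = -1 - 18*(-⅕) = -1 + 18/5 = 13/5 ≈ 2.6000)
114*a = 114*(13/5) = 1482/5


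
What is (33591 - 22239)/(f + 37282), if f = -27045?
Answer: 11352/10237 ≈ 1.1089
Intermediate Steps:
(33591 - 22239)/(f + 37282) = (33591 - 22239)/(-27045 + 37282) = 11352/10237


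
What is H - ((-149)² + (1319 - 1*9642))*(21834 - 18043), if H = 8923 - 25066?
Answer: -52627641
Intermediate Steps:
H = -16143
H - ((-149)² + (1319 - 1*9642))*(21834 - 18043) = -16143 - ((-149)² + (1319 - 1*9642))*(21834 - 18043) = -16143 - (22201 + (1319 - 9642))*3791 = -16143 - (22201 - 8323)*3791 = -16143 - 13878*3791 = -16143 - 1*52611498 = -16143 - 52611498 = -52627641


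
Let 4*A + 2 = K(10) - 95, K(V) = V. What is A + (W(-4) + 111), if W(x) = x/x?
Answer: 361/4 ≈ 90.250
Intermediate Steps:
W(x) = 1
A = -87/4 (A = -½ + (10 - 95)/4 = -½ + (¼)*(-85) = -½ - 85/4 = -87/4 ≈ -21.750)
A + (W(-4) + 111) = -87/4 + (1 + 111) = -87/4 + 112 = 361/4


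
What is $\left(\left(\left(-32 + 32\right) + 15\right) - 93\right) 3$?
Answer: $-234$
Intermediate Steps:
$\left(\left(\left(-32 + 32\right) + 15\right) - 93\right) 3 = \left(\left(0 + 15\right) - 93\right) 3 = \left(15 - 93\right) 3 = \left(-78\right) 3 = -234$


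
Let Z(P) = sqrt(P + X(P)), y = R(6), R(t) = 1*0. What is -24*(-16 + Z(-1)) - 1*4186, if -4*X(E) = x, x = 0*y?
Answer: -3802 - 24*I ≈ -3802.0 - 24.0*I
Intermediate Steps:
R(t) = 0
y = 0
x = 0 (x = 0*0 = 0)
X(E) = 0 (X(E) = -1/4*0 = 0)
Z(P) = sqrt(P) (Z(P) = sqrt(P + 0) = sqrt(P))
-24*(-16 + Z(-1)) - 1*4186 = -24*(-16 + sqrt(-1)) - 1*4186 = -24*(-16 + I) - 4186 = (384 - 24*I) - 4186 = -3802 - 24*I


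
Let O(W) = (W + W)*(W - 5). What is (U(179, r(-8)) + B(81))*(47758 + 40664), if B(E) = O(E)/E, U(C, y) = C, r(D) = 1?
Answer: 29267682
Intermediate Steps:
O(W) = 2*W*(-5 + W) (O(W) = (2*W)*(-5 + W) = 2*W*(-5 + W))
B(E) = -10 + 2*E (B(E) = (2*E*(-5 + E))/E = -10 + 2*E)
(U(179, r(-8)) + B(81))*(47758 + 40664) = (179 + (-10 + 2*81))*(47758 + 40664) = (179 + (-10 + 162))*88422 = (179 + 152)*88422 = 331*88422 = 29267682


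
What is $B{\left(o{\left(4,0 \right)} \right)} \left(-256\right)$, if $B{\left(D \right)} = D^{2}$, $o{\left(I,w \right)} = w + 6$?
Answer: $-9216$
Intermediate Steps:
$o{\left(I,w \right)} = 6 + w$
$B{\left(o{\left(4,0 \right)} \right)} \left(-256\right) = \left(6 + 0\right)^{2} \left(-256\right) = 6^{2} \left(-256\right) = 36 \left(-256\right) = -9216$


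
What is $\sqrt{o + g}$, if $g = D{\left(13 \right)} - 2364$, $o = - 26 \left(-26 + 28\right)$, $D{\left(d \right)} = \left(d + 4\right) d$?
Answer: $i \sqrt{2195} \approx 46.851 i$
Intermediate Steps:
$D{\left(d \right)} = d \left(4 + d\right)$ ($D{\left(d \right)} = \left(4 + d\right) d = d \left(4 + d\right)$)
$o = -52$ ($o = \left(-26\right) 2 = -52$)
$g = -2143$ ($g = 13 \left(4 + 13\right) - 2364 = 13 \cdot 17 - 2364 = 221 - 2364 = -2143$)
$\sqrt{o + g} = \sqrt{-52 - 2143} = \sqrt{-2195} = i \sqrt{2195}$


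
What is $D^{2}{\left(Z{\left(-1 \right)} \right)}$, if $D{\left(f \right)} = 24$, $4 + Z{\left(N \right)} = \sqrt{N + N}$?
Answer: $576$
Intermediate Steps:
$Z{\left(N \right)} = -4 + \sqrt{2} \sqrt{N}$ ($Z{\left(N \right)} = -4 + \sqrt{N + N} = -4 + \sqrt{2 N} = -4 + \sqrt{2} \sqrt{N}$)
$D^{2}{\left(Z{\left(-1 \right)} \right)} = 24^{2} = 576$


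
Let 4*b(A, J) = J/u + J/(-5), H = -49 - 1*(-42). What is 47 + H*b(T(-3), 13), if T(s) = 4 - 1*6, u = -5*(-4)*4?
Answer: 3281/64 ≈ 51.266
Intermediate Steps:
u = 80 (u = 20*4 = 80)
T(s) = -2 (T(s) = 4 - 6 = -2)
H = -7 (H = -49 + 42 = -7)
b(A, J) = -3*J/64 (b(A, J) = (J/80 + J/(-5))/4 = (J*(1/80) + J*(-⅕))/4 = (J/80 - J/5)/4 = (-3*J/16)/4 = -3*J/64)
47 + H*b(T(-3), 13) = 47 - (-21)*13/64 = 47 - 7*(-39/64) = 47 + 273/64 = 3281/64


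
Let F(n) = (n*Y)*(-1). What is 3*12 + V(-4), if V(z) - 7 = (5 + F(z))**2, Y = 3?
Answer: 332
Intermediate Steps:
F(n) = -3*n (F(n) = (n*3)*(-1) = (3*n)*(-1) = -3*n)
V(z) = 7 + (5 - 3*z)**2
3*12 + V(-4) = 3*12 + (7 + (-5 + 3*(-4))**2) = 36 + (7 + (-5 - 12)**2) = 36 + (7 + (-17)**2) = 36 + (7 + 289) = 36 + 296 = 332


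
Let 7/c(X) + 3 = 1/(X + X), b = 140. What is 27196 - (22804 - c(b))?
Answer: 3682928/839 ≈ 4389.7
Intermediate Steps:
c(X) = 7/(-3 + 1/(2*X)) (c(X) = 7/(-3 + 1/(X + X)) = 7/(-3 + 1/(2*X)))
27196 - (22804 - c(b)) = 27196 - (22804 - (-14)*140/(-1 + 6*140)) = 27196 - (22804 - (-14)*140/(-1 + 840)) = 27196 - (22804 - (-14)*140/839) = 27196 - (22804 - 1*(-1960/839)) = 27196 - (22804 + 1960/839) = 27196 - 1*19134516/839 = 27196 - 19134516/839 = 3682928/839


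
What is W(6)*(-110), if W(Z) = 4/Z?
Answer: -220/3 ≈ -73.333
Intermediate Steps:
W(6)*(-110) = (4/6)*(-110) = (4*(⅙))*(-110) = (⅔)*(-110) = -220/3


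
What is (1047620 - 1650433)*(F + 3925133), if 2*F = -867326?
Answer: -2104703505110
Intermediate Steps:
F = -433663 (F = (1/2)*(-867326) = -433663)
(1047620 - 1650433)*(F + 3925133) = (1047620 - 1650433)*(-433663 + 3925133) = -602813*3491470 = -2104703505110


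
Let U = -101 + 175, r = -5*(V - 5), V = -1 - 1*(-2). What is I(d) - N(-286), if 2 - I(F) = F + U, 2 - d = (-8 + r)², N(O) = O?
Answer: 356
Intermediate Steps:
V = 1 (V = -1 + 2 = 1)
r = 20 (r = -5*(1 - 5) = -5*(-4) = 20)
U = 74
d = -142 (d = 2 - (-8 + 20)² = 2 - 1*12² = 2 - 1*144 = 2 - 144 = -142)
I(F) = -72 - F (I(F) = 2 - (F + 74) = 2 - (74 + F) = 2 + (-74 - F) = -72 - F)
I(d) - N(-286) = (-72 - 1*(-142)) - 1*(-286) = (-72 + 142) + 286 = 70 + 286 = 356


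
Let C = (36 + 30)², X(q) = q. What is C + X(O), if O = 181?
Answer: 4537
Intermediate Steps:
C = 4356 (C = 66² = 4356)
C + X(O) = 4356 + 181 = 4537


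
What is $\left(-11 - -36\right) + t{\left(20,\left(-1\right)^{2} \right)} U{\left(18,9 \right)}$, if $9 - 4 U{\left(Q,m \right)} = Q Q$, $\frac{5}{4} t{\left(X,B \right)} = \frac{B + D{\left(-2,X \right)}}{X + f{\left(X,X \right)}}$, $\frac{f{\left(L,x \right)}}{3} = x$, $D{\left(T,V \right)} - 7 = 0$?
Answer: $\frac{187}{10} \approx 18.7$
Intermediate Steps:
$D{\left(T,V \right)} = 7$ ($D{\left(T,V \right)} = 7 + 0 = 7$)
$f{\left(L,x \right)} = 3 x$
$t{\left(X,B \right)} = \frac{7 + B}{5 X}$ ($t{\left(X,B \right)} = \frac{4 \frac{B + 7}{X + 3 X}}{5} = \frac{4 \frac{7 + B}{4 X}}{5} = \frac{7 + B}{5 X}$)
$U{\left(Q,m \right)} = \frac{9}{4} - \frac{Q^{2}}{4}$ ($U{\left(Q,m \right)} = \frac{9}{4} - \frac{Q Q}{4} = \frac{9}{4} - \frac{Q^{2}}{4}$)
$\left(-11 - -36\right) + t{\left(20,\left(-1\right)^{2} \right)} U{\left(18,9 \right)} = \left(-11 - -36\right) + \frac{7 + \left(-1\right)^{2}}{5 \cdot 20} \left(\frac{9}{4} - \frac{18^{2}}{4}\right) = \left(-11 + 36\right) + \frac{1}{5} \cdot \frac{1}{20} \left(7 + 1\right) \left(\frac{9}{4} - 81\right) = 25 + \frac{1}{5} \cdot \frac{1}{20} \cdot 8 \left(\frac{9}{4} - 81\right) = 25 + \frac{2}{25} \left(- \frac{315}{4}\right) = 25 - \frac{63}{10} = \frac{187}{10}$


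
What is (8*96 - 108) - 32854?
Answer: -32194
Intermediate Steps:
(8*96 - 108) - 32854 = (768 - 108) - 32854 = 660 - 32854 = -32194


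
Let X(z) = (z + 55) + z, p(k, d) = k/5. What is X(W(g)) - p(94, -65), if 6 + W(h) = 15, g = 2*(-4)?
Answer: 271/5 ≈ 54.200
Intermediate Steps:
g = -8
p(k, d) = k/5 (p(k, d) = k*(⅕) = k/5)
W(h) = 9 (W(h) = -6 + 15 = 9)
X(z) = 55 + 2*z (X(z) = (55 + z) + z = 55 + 2*z)
X(W(g)) - p(94, -65) = (55 + 2*9) - 94/5 = (55 + 18) - 1*94/5 = 73 - 94/5 = 271/5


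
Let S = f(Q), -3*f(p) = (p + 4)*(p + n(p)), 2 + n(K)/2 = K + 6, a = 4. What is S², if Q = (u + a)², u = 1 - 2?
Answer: 207025/9 ≈ 23003.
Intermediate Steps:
n(K) = 8 + 2*K (n(K) = -4 + 2*(K + 6) = -4 + 2*(6 + K) = -4 + (12 + 2*K) = 8 + 2*K)
u = -1
Q = 9 (Q = (-1 + 4)² = 3² = 9)
f(p) = -(4 + p)*(8 + 3*p)/3 (f(p) = -(p + 4)*(p + (8 + 2*p))/3 = -(4 + p)*(8 + 3*p)/3)
S = -455/3 (S = -32/3 - 1*9² - 20/3*9 = -32/3 - 1*81 - 60 = -32/3 - 81 - 60 = -455/3 ≈ -151.67)
S² = (-455/3)² = 207025/9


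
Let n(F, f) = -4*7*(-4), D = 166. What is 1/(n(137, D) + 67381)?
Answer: 1/67493 ≈ 1.4816e-5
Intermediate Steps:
n(F, f) = 112 (n(F, f) = -28*(-4) = 112)
1/(n(137, D) + 67381) = 1/(112 + 67381) = 1/67493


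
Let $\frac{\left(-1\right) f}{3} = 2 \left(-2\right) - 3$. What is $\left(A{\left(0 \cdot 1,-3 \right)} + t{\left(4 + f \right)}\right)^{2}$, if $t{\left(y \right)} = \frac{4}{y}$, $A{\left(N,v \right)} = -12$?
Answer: $\frac{87616}{625} \approx 140.19$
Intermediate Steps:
$f = 21$ ($f = - 3 \left(2 \left(-2\right) - 3\right) = - 3 \left(-4 - 3\right) = \left(-3\right) \left(-7\right) = 21$)
$\left(A{\left(0 \cdot 1,-3 \right)} + t{\left(4 + f \right)}\right)^{2} = \left(-12 + \frac{4}{4 + 21}\right)^{2} = \left(-12 + \frac{4}{25}\right)^{2} = \left(- \frac{296}{25}\right)^{2} = \frac{87616}{625}$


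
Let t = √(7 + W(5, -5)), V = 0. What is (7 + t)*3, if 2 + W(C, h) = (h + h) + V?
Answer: 21 + 3*I*√5 ≈ 21.0 + 6.7082*I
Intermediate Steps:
W(C, h) = -2 + 2*h (W(C, h) = -2 + ((h + h) + 0) = -2 + (2*h + 0) = -2 + 2*h)
t = I*√5 (t = √(7 + (-2 + 2*(-5))) = √(7 + (-2 - 10)) = √(7 - 12) = √(-5) = I*√5 ≈ 2.2361*I)
(7 + t)*3 = (7 + I*√5)*3 = 21 + 3*I*√5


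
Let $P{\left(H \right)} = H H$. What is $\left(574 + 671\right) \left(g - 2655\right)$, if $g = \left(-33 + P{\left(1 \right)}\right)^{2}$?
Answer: $-2030595$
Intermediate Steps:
$P{\left(H \right)} = H^{2}$
$g = 1024$ ($g = \left(-33 + 1^{2}\right)^{2} = \left(-33 + 1\right)^{2} = \left(-32\right)^{2} = 1024$)
$\left(574 + 671\right) \left(g - 2655\right) = \left(574 + 671\right) \left(1024 - 2655\right) = 1245 \left(-1631\right) = -2030595$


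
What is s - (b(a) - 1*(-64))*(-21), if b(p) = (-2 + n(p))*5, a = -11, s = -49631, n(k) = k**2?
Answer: -35792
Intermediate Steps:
b(p) = -10 + 5*p**2 (b(p) = (-2 + p**2)*5 = -10 + 5*p**2)
s - (b(a) - 1*(-64))*(-21) = -49631 - ((-10 + 5*(-11)**2) - 1*(-64))*(-21) = -49631 - ((-10 + 5*121) + 64)*(-21) = -49631 - ((-10 + 605) + 64)*(-21) = -49631 - (595 + 64)*(-21) = -49631 - 659*(-21) = -49631 - 1*(-13839) = -49631 + 13839 = -35792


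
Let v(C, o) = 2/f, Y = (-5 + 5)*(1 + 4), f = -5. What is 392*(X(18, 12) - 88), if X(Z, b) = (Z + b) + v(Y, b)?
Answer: -114464/5 ≈ -22893.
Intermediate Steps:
Y = 0 (Y = 0*5 = 0)
v(C, o) = -⅖ (v(C, o) = 2/(-5) = 2*(-⅕) = -⅖)
X(Z, b) = -⅖ + Z + b (X(Z, b) = (Z + b) - ⅖ = -⅖ + Z + b)
392*(X(18, 12) - 88) = 392*((-⅖ + 18 + 12) - 88) = 392*(148/5 - 88) = 392*(-292/5) = -114464/5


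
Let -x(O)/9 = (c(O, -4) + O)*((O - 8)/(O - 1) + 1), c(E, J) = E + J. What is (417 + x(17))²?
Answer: 1521/64 ≈ 23.766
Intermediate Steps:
x(O) = -9*(1 + (-8 + O)/(-1 + O))*(-4 + 2*O) (x(O) = -9*((O - 4) + O)*((O - 8)/(O - 1) + 1) = -9*((-4 + O) + O)*((-8 + O)/(-1 + O) + 1) = -9*(-4 + 2*O)*((-8 + O)/(-1 + O) + 1) = -9*(-4 + 2*O)*(1 + (-8 + O)/(-1 + O)) = -9*(1 + (-8 + O)/(-1 + O))*(-4 + 2*O))
(417 + x(17))² = (417 + 18*(-18 - 2*17² + 13*17)/(-1 + 17))² = (417 + 18*(-18 - 2*289 + 221)/16)² = (417 + 18*(1/16)*(-18 - 578 + 221))² = (417 + 18*(1/16)*(-375))² = (417 - 3375/8)² = (-39/8)² = 1521/64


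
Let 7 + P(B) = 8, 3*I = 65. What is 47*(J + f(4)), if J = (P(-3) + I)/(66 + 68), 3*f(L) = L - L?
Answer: 1598/201 ≈ 7.9502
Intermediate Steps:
I = 65/3 (I = (1/3)*65 = 65/3 ≈ 21.667)
f(L) = 0 (f(L) = (L - L)/3 = (1/3)*0 = 0)
P(B) = 1 (P(B) = -7 + 8 = 1)
J = 34/201 (J = (1 + 65/3)/(66 + 68) = (68/3)/134 = (68/3)*(1/134) = 34/201 ≈ 0.16915)
47*(J + f(4)) = 47*(34/201 + 0) = 47*(34/201) = 1598/201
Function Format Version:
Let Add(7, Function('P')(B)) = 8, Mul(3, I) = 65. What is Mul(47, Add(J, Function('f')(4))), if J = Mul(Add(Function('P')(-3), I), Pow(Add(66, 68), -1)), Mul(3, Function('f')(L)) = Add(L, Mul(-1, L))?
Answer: Rational(1598, 201) ≈ 7.9502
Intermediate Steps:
I = Rational(65, 3) (I = Mul(Rational(1, 3), 65) = Rational(65, 3) ≈ 21.667)
Function('f')(L) = 0 (Function('f')(L) = Mul(Rational(1, 3), Add(L, Mul(-1, L))) = Mul(Rational(1, 3), 0) = 0)
Function('P')(B) = 1 (Function('P')(B) = Add(-7, 8) = 1)
J = Rational(34, 201) (J = Mul(Add(1, Rational(65, 3)), Pow(Add(66, 68), -1)) = Mul(Rational(68, 3), Pow(134, -1)) = Mul(Rational(68, 3), Rational(1, 134)) = Rational(34, 201) ≈ 0.16915)
Mul(47, Add(J, Function('f')(4))) = Mul(47, Add(Rational(34, 201), 0)) = Mul(47, Rational(34, 201)) = Rational(1598, 201)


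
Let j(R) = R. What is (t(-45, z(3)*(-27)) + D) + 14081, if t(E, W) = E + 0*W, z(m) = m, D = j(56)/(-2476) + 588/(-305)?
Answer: 2649558378/188795 ≈ 14034.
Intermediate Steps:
D = -368242/188795 (D = 56/(-2476) + 588/(-305) = 56*(-1/2476) + 588*(-1/305) = -14/619 - 588/305 = -368242/188795 ≈ -1.9505)
t(E, W) = E (t(E, W) = E + 0 = E)
(t(-45, z(3)*(-27)) + D) + 14081 = (-45 - 368242/188795) + 14081 = -8864017/188795 + 14081 = 2649558378/188795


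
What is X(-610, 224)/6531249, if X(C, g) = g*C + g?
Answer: -45472/2177083 ≈ -0.020887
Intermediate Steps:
X(C, g) = g + C*g (X(C, g) = C*g + g = g + C*g)
X(-610, 224)/6531249 = (224*(1 - 610))/6531249 = (224*(-609))*(1/6531249) = -136416*1/6531249 = -45472/2177083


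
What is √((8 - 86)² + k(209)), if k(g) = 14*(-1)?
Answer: √6070 ≈ 77.910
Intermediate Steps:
k(g) = -14
√((8 - 86)² + k(209)) = √((8 - 86)² - 14) = √((-78)² - 14) = √(6084 - 14) = √6070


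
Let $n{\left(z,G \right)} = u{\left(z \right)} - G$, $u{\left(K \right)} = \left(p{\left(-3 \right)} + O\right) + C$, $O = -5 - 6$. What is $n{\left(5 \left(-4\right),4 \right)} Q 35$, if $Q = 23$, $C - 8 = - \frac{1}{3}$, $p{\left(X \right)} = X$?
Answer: $- \frac{24955}{3} \approx -8318.3$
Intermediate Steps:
$O = -11$ ($O = -5 - 6 = -11$)
$C = \frac{23}{3}$ ($C = 8 - \frac{1}{3} = \frac{23}{3} \approx 7.6667$)
$u{\left(K \right)} = - \frac{19}{3}$ ($u{\left(K \right)} = \left(-3 - 11\right) + \frac{23}{3} = -14 + \frac{23}{3} = - \frac{19}{3}$)
$n{\left(z,G \right)} = - \frac{19}{3} - G$
$n{\left(5 \left(-4\right),4 \right)} Q 35 = \left(- \frac{19}{3} - 4\right) 23 \cdot 35 = \left(- \frac{31}{3}\right) 23 \cdot 35 = \left(- \frac{713}{3}\right) 35 = - \frac{24955}{3}$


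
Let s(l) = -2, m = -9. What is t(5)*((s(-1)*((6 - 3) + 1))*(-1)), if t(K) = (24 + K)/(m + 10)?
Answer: 232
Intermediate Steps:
t(K) = 24 + K (t(K) = (24 + K)/(-9 + 10) = (24 + K)/1 = (24 + K)*1 = 24 + K)
t(5)*((s(-1)*((6 - 3) + 1))*(-1)) = (24 + 5)*(-2*((6 - 3) + 1)*(-1)) = 29*(-2*(3 + 1)*(-1)) = 29*(-2*4*(-1)) = 29*(-8*(-1)) = 29*8 = 232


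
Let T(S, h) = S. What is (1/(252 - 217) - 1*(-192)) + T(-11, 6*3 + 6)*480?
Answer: -178079/35 ≈ -5088.0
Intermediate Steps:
(1/(252 - 217) - 1*(-192)) + T(-11, 6*3 + 6)*480 = (1/(252 - 217) - 1*(-192)) - 11*480 = (1/35 + 192) - 5280 = 6721/35 - 5280 = -178079/35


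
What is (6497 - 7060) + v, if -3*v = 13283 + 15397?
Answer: -10123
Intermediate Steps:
v = -9560 (v = -(13283 + 15397)/3 = -⅓*28680 = -9560)
(6497 - 7060) + v = (6497 - 7060) - 9560 = -563 - 9560 = -10123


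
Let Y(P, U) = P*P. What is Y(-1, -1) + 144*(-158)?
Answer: -22751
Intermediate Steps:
Y(P, U) = P**2
Y(-1, -1) + 144*(-158) = (-1)**2 + 144*(-158) = 1 - 22752 = -22751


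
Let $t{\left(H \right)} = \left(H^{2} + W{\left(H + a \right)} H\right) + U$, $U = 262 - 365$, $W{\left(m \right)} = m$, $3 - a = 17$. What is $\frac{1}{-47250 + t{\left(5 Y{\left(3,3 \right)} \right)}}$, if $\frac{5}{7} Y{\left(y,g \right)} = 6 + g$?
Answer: $- \frac{1}{40297} \approx -2.4816 \cdot 10^{-5}$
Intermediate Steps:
$a = -14$ ($a = 3 - 17 = -14$)
$Y{\left(y,g \right)} = \frac{42}{5} + \frac{7 g}{5}$ ($Y{\left(y,g \right)} = \frac{7 \left(6 + g\right)}{5} = \frac{42}{5} + \frac{7 g}{5}$)
$U = -103$
$t{\left(H \right)} = -103 + H^{2} + H \left(-14 + H\right)$ ($t{\left(H \right)} = \left(H^{2} + \left(H - 14\right) H\right) - 103 = \left(H^{2} + \left(-14 + H\right) H\right) - 103 = \left(H^{2} + H \left(-14 + H\right)\right) - 103 = -103 + H^{2} + H \left(-14 + H\right)$)
$\frac{1}{-47250 + t{\left(5 Y{\left(3,3 \right)} \right)}} = \frac{1}{-47250 + \left(-103 + \left(5 \left(\frac{42}{5} + \frac{7}{5} \cdot 3\right)\right)^{2} + 5 \left(\frac{42}{5} + \frac{7}{5} \cdot 3\right) \left(-14 + 5 \left(\frac{42}{5} + \frac{7}{5} \cdot 3\right)\right)\right)} = \frac{1}{-47250 + \left(-103 + \left(5 \left(\frac{42}{5} + \frac{21}{5}\right)\right)^{2} + 5 \left(\frac{42}{5} + \frac{21}{5}\right) \left(-14 + 5 \left(\frac{42}{5} + \frac{21}{5}\right)\right)\right)} = \frac{1}{-47250 + \left(-103 + \left(5 \cdot \frac{63}{5}\right)^{2} + 5 \cdot \frac{63}{5} \left(-14 + 5 \cdot \frac{63}{5}\right)\right)} = \frac{1}{-47250 + \left(-103 + 63^{2} + 63 \left(-14 + 63\right)\right)} = \frac{1}{-47250 + \left(-103 + 3969 + 63 \cdot 49\right)} = \frac{1}{-47250 + \left(-103 + 3969 + 3087\right)} = \frac{1}{-47250 + 6953} = \frac{1}{-40297} = - \frac{1}{40297}$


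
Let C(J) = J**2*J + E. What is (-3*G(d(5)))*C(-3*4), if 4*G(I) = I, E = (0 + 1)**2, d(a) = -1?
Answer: -5181/4 ≈ -1295.3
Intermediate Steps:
E = 1 (E = 1**2 = 1)
G(I) = I/4
C(J) = 1 + J**3 (C(J) = J**2*J + 1 = J**3 + 1 = 1 + J**3)
(-3*G(d(5)))*C(-3*4) = (-3*(-1)/4)*(1 + (-3*4)**3) = (-3*(-1/4))*(1 + (-12)**3) = 3*(1 - 1728)/4 = (3/4)*(-1727) = -5181/4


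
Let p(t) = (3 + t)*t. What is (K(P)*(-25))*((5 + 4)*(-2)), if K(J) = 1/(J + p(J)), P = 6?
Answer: 15/2 ≈ 7.5000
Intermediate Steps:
p(t) = t*(3 + t)
K(J) = 1/(J + J*(3 + J))
(K(P)*(-25))*((5 + 4)*(-2)) = ((1/(6*(4 + 6)))*(-25))*((5 + 4)*(-2)) = (((⅙)/10)*(-25))*(9*(-2)) = (((⅙)*(⅒))*(-25))*(-18) = ((1/60)*(-25))*(-18) = -5/12*(-18) = 15/2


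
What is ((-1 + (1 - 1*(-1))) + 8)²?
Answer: 81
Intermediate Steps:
((-1 + (1 - 1*(-1))) + 8)² = ((-1 + (1 + 1)) + 8)² = ((-1 + 2) + 8)² = (1 + 8)² = 9² = 81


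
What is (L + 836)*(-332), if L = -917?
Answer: 26892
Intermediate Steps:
(L + 836)*(-332) = (-917 + 836)*(-332) = -81*(-332) = 26892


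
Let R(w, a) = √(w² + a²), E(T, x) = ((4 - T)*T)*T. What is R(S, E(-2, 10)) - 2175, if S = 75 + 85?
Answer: -2175 + 8*√409 ≈ -2013.2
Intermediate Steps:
E(T, x) = T²*(4 - T) (E(T, x) = (T*(4 - T))*T = T²*(4 - T))
S = 160
R(w, a) = √(a² + w²)
R(S, E(-2, 10)) - 2175 = √(((-2)²*(4 - 1*(-2)))² + 160²) - 2175 = √((4*(4 + 2))² + 25600) - 2175 = √((4*6)² + 25600) - 2175 = √(24² + 25600) - 2175 = √(576 + 25600) - 2175 = √26176 - 2175 = 8*√409 - 2175 = -2175 + 8*√409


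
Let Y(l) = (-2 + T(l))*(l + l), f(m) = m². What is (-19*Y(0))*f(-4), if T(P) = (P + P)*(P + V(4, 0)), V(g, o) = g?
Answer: 0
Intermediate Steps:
T(P) = 2*P*(4 + P) (T(P) = (P + P)*(P + 4) = (2*P)*(4 + P) = 2*P*(4 + P))
Y(l) = 2*l*(-2 + 2*l*(4 + l)) (Y(l) = (-2 + 2*l*(4 + l))*(l + l) = (-2 + 2*l*(4 + l))*(2*l) = 2*l*(-2 + 2*l*(4 + l)))
(-19*Y(0))*f(-4) = -76*0*(-1 + 0*(4 + 0))*(-4)² = -76*0*(-1 + 0*4)*16 = -76*0*(-1 + 0)*16 = -76*0*(-1)*16 = -19*0*16 = 0*16 = 0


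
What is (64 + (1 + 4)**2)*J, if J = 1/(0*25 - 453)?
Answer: -89/453 ≈ -0.19647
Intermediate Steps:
J = -1/453 (J = 1/(0 - 453) = 1/(-453) = -1/453 ≈ -0.0022075)
(64 + (1 + 4)**2)*J = (64 + (1 + 4)**2)*(-1/453) = (64 + 5**2)*(-1/453) = (64 + 25)*(-1/453) = 89*(-1/453) = -89/453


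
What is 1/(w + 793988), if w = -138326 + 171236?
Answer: 1/826898 ≈ 1.2093e-6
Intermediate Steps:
w = 32910
1/(w + 793988) = 1/(32910 + 793988) = 1/826898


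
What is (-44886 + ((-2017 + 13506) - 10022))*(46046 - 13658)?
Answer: -1406254572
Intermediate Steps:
(-44886 + ((-2017 + 13506) - 10022))*(46046 - 13658) = (-44886 + (11489 - 10022))*32388 = (-44886 + 1467)*32388 = -43419*32388 = -1406254572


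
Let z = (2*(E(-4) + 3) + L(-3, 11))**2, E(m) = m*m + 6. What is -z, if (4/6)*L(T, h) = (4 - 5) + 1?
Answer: -2500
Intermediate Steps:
L(T, h) = 0 (L(T, h) = 3*((4 - 5) + 1)/2 = 3*(-1 + 1)/2 = (3/2)*0 = 0)
E(m) = 6 + m**2 (E(m) = m**2 + 6 = 6 + m**2)
z = 2500 (z = (2*((6 + (-4)**2) + 3) + 0)**2 = (2*((6 + 16) + 3) + 0)**2 = (2*(22 + 3) + 0)**2 = (2*25 + 0)**2 = (50 + 0)**2 = 50**2 = 2500)
-z = -1*2500 = -2500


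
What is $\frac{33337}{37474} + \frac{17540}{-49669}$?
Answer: $\frac{998521493}{1861296106} \approx 0.53647$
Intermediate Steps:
$\frac{33337}{37474} + \frac{17540}{-49669} = 33337 \cdot \frac{1}{37474} + 17540 \left(- \frac{1}{49669}\right) = \frac{33337}{37474} - \frac{17540}{49669} = \frac{998521493}{1861296106}$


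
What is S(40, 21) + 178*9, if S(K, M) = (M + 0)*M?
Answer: 2043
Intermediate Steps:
S(K, M) = M**2 (S(K, M) = M*M = M**2)
S(40, 21) + 178*9 = 21**2 + 178*9 = 441 + 1602 = 2043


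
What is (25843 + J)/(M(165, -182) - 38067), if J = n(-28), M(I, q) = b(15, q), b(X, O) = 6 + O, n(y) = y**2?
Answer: -26627/38243 ≈ -0.69626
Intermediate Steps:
M(I, q) = 6 + q
J = 784 (J = (-28)**2 = 784)
(25843 + J)/(M(165, -182) - 38067) = (25843 + 784)/((6 - 182) - 38067) = 26627/(-176 - 38067) = 26627/(-38243) = 26627*(-1/38243) = -26627/38243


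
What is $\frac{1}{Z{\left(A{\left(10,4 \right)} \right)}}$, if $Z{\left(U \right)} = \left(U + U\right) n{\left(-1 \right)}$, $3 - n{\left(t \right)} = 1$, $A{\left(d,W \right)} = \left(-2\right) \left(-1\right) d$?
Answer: $\frac{1}{80} \approx 0.0125$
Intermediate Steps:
$A{\left(d,W \right)} = 2 d$
$n{\left(t \right)} = 2$ ($n{\left(t \right)} = 3 - 1 = 2$)
$Z{\left(U \right)} = 4 U$ ($Z{\left(U \right)} = \left(U + U\right) 2 = 2 U 2 = 4 U$)
$\frac{1}{Z{\left(A{\left(10,4 \right)} \right)}} = \frac{1}{4 \cdot 2 \cdot 10} = \frac{1}{4 \cdot 20} = \frac{1}{80}$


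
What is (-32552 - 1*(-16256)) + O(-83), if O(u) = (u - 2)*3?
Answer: -16551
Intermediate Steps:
O(u) = -6 + 3*u (O(u) = (-2 + u)*3 = -6 + 3*u)
(-32552 - 1*(-16256)) + O(-83) = (-32552 - 1*(-16256)) + (-6 + 3*(-83)) = (-32552 + 16256) + (-6 - 249) = -16296 - 255 = -16551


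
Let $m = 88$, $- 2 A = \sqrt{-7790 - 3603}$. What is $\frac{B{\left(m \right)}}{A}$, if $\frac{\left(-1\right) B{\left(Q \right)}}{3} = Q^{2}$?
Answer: $- \frac{46464 i \sqrt{11393}}{11393} \approx - 435.31 i$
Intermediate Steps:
$A = - \frac{i \sqrt{11393}}{2}$ ($A = - \frac{\sqrt{-7790 - 3603}}{2} = - \frac{\sqrt{-11393}}{2} = - \frac{i \sqrt{11393}}{2} \approx - 53.369 i$)
$B{\left(Q \right)} = - 3 Q^{2}$
$\frac{B{\left(m \right)}}{A} = \frac{\left(-3\right) 88^{2}}{\left(- \frac{1}{2}\right) i \sqrt{11393}} = \left(-3\right) 7744 \frac{2 i \sqrt{11393}}{11393} = - 23232 \frac{2 i \sqrt{11393}}{11393} = - \frac{46464 i \sqrt{11393}}{11393}$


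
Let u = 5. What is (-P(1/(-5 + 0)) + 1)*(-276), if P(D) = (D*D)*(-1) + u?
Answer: 27324/25 ≈ 1093.0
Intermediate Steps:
P(D) = 5 - D² (P(D) = (D*D)*(-1) + 5 = D²*(-1) + 5 = -D² + 5 = 5 - D²)
(-P(1/(-5 + 0)) + 1)*(-276) = (-(5 - (1/(-5 + 0))²) + 1)*(-276) = (-(5 - (1/(-5))²) + 1)*(-276) = (-(5 - (-⅕)²) + 1)*(-276) = (-(5 - 1*1/25) + 1)*(-276) = (-(5 - 1/25) + 1)*(-276) = (-1*124/25 + 1)*(-276) = (-124/25 + 1)*(-276) = -99/25*(-276) = 27324/25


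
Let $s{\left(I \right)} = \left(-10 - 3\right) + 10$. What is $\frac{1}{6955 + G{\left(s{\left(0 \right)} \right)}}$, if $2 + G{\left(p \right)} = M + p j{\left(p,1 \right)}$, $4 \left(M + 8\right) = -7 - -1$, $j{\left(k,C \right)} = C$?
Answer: $\frac{2}{13881} \approx 0.00014408$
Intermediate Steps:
$s{\left(I \right)} = -3$ ($s{\left(I \right)} = -13 + 10 = -3$)
$M = - \frac{19}{2}$ ($M = -8 + \frac{-7 - -1}{4} = -8 + \frac{-7 + 1}{4} = -8 + \frac{1}{4} \left(-6\right) = -8 - \frac{3}{2} = - \frac{19}{2} \approx -9.5$)
$G{\left(p \right)} = - \frac{23}{2} + p$ ($G{\left(p \right)} = -2 + \left(- \frac{19}{2} + p 1\right) = -2 + \left(- \frac{19}{2} + p\right) = - \frac{23}{2} + p$)
$\frac{1}{6955 + G{\left(s{\left(0 \right)} \right)}} = \frac{1}{6955 - \frac{29}{2}} = \frac{1}{\frac{13881}{2}} = \frac{2}{13881}$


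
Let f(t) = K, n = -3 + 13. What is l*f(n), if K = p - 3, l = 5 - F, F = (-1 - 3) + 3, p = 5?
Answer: 12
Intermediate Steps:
F = -1 (F = -4 + 3 = -1)
l = 6 (l = 5 - 1*(-1) = 5 + 1 = 6)
n = 10
K = 2 (K = 5 - 3 = 2)
f(t) = 2
l*f(n) = 6*2 = 12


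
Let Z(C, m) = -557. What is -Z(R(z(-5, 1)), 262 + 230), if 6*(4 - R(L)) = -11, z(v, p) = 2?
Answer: 557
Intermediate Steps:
R(L) = 35/6 (R(L) = 4 - ⅙*(-11) = 4 + 11/6 = 35/6)
-Z(R(z(-5, 1)), 262 + 230) = -1*(-557) = 557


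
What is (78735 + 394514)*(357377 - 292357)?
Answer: 30770649980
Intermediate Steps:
(78735 + 394514)*(357377 - 292357) = 473249*65020 = 30770649980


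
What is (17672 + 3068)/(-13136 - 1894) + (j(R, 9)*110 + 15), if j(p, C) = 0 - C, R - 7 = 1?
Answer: -1467499/1503 ≈ -976.38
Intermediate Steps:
R = 8 (R = 7 + 1 = 8)
j(p, C) = -C
(17672 + 3068)/(-13136 - 1894) + (j(R, 9)*110 + 15) = (17672 + 3068)/(-13136 - 1894) + (-1*9*110 + 15) = 20740/(-15030) + (-9*110 + 15) = 20740*(-1/15030) + (-990 + 15) = -2074/1503 - 975 = -1467499/1503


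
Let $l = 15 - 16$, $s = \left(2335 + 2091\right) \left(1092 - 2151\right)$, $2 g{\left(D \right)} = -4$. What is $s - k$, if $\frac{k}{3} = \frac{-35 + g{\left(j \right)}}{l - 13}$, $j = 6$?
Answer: $- \frac{65619987}{14} \approx -4.6871 \cdot 10^{6}$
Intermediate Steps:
$g{\left(D \right)} = -2$ ($g{\left(D \right)} = \frac{1}{2} \left(-4\right) = -2$)
$s = -4687134$ ($s = 4426 \left(-1059\right) = -4687134$)
$l = -1$ ($l = 15 - 16 = -1$)
$k = \frac{111}{14}$ ($k = 3 \frac{-35 - 2}{-1 - 13} = 3 \left(- \frac{37}{-14}\right) = 3 \left(\left(-37\right) \left(- \frac{1}{14}\right)\right) = 3 \cdot \frac{37}{14} = \frac{111}{14} \approx 7.9286$)
$s - k = -4687134 - \frac{111}{14} = - \frac{65619987}{14}$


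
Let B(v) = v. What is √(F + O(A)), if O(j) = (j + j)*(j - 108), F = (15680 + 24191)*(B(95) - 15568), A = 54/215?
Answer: 13*I*√168741500687/215 ≈ 24838.0*I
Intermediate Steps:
A = 54/215 (A = 54*(1/215) = 54/215 ≈ 0.25116)
F = -616923983 (F = (15680 + 24191)*(95 - 15568) = 39871*(-15473) = -616923983)
O(j) = 2*j*(-108 + j) (O(j) = (2*j)*(-108 + j) = 2*j*(-108 + j))
√(F + O(A)) = √(-616923983 + 2*(54/215)*(-108 + 54/215)) = √(-616923983 + 2*(54/215)*(-23166/215)) = √(-616923983 - 2501928/46225) = √(-28517313616103/46225) = 13*I*√168741500687/215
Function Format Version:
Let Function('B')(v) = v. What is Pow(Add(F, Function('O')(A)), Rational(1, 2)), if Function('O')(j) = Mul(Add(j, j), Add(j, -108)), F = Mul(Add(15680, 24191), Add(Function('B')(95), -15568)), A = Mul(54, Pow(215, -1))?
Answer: Mul(Rational(13, 215), I, Pow(168741500687, Rational(1, 2))) ≈ Mul(24838., I)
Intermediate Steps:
A = Rational(54, 215) (A = Mul(54, Rational(1, 215)) = Rational(54, 215) ≈ 0.25116)
F = -616923983 (F = Mul(Add(15680, 24191), Add(95, -15568)) = Mul(39871, -15473) = -616923983)
Function('O')(j) = Mul(2, j, Add(-108, j)) (Function('O')(j) = Mul(Mul(2, j), Add(-108, j)) = Mul(2, j, Add(-108, j)))
Pow(Add(F, Function('O')(A)), Rational(1, 2)) = Pow(Add(-616923983, Mul(2, Rational(54, 215), Add(-108, Rational(54, 215)))), Rational(1, 2)) = Pow(Add(-616923983, Mul(2, Rational(54, 215), Rational(-23166, 215))), Rational(1, 2)) = Pow(Add(-616923983, Rational(-2501928, 46225)), Rational(1, 2)) = Pow(Rational(-28517313616103, 46225), Rational(1, 2)) = Mul(Rational(13, 215), I, Pow(168741500687, Rational(1, 2)))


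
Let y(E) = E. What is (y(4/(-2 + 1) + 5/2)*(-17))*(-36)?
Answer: -918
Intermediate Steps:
(y(4/(-2 + 1) + 5/2)*(-17))*(-36) = ((4/(-2 + 1) + 5/2)*(-17))*(-36) = ((4/(-1) + 5*(½))*(-17))*(-36) = ((4*(-1) + 5/2)*(-17))*(-36) = ((-4 + 5/2)*(-17))*(-36) = -3/2*(-17)*(-36) = (51/2)*(-36) = -918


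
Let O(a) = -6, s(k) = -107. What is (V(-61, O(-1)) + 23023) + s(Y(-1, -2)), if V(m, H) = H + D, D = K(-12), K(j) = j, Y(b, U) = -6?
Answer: 22898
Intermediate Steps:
D = -12
V(m, H) = -12 + H (V(m, H) = H - 12 = -12 + H)
(V(-61, O(-1)) + 23023) + s(Y(-1, -2)) = ((-12 - 6) + 23023) - 107 = (-18 + 23023) - 107 = 23005 - 107 = 22898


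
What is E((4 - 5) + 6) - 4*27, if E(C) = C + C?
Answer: -98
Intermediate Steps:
E(C) = 2*C
E((4 - 5) + 6) - 4*27 = 2*((4 - 5) + 6) - 4*27 = 2*(-1 + 6) - 108 = 2*5 - 108 = 10 - 108 = -98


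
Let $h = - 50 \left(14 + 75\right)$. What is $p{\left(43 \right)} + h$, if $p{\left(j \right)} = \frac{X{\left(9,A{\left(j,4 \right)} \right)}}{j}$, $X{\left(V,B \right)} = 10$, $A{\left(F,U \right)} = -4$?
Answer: $- \frac{191340}{43} \approx -4449.8$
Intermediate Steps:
$h = -4450$ ($h = \left(-50\right) 89 = -4450$)
$p{\left(j \right)} = \frac{10}{j}$
$p{\left(43 \right)} + h = \frac{10}{43} - 4450 = - \frac{191340}{43}$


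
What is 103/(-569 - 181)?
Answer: -103/750 ≈ -0.13733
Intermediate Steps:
103/(-569 - 181) = 103/(-750) = 103*(-1/750) = -103/750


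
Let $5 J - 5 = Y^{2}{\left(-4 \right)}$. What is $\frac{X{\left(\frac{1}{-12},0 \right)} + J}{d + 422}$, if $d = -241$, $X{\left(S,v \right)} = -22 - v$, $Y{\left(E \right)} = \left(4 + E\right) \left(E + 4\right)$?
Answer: $- \frac{21}{181} \approx -0.11602$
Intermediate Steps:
$Y{\left(E \right)} = \left(4 + E\right)^{2}$ ($Y{\left(E \right)} = \left(4 + E\right) \left(4 + E\right) = \left(4 + E\right)^{2}$)
$J = 1$ ($J = 1 + \frac{\left(\left(4 - 4\right)^{2}\right)^{2}}{5} = 1 + \frac{\left(0^{2}\right)^{2}}{5} = 1 + \frac{0^{2}}{5} = 1 + \frac{1}{5} \cdot 0 = 1 + 0 = 1$)
$\frac{X{\left(\frac{1}{-12},0 \right)} + J}{d + 422} = \frac{\left(-22 - 0\right) + 1}{-241 + 422} = \frac{\left(-22 + 0\right) + 1}{181} = \left(-22 + 1\right) \frac{1}{181} = \left(-21\right) \frac{1}{181} = - \frac{21}{181}$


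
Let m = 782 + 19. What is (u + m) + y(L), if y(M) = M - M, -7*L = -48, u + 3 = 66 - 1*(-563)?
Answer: 1427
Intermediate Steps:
u = 626 (u = -3 + (66 - 1*(-563)) = -3 + (66 + 563) = -3 + 629 = 626)
L = 48/7 (L = -⅐*(-48) = 48/7 ≈ 6.8571)
y(M) = 0
m = 801
(u + m) + y(L) = (626 + 801) + 0 = 1427 + 0 = 1427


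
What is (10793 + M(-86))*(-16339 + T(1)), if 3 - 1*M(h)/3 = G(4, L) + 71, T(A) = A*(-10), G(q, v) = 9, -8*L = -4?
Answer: -172678138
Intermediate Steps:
L = ½ (L = -⅛*(-4) = ½ ≈ 0.50000)
T(A) = -10*A
M(h) = -231 (M(h) = 9 - 3*(9 + 71) = 9 - 3*80 = 9 - 240 = -231)
(10793 + M(-86))*(-16339 + T(1)) = (10793 - 231)*(-16339 - 10*1) = 10562*(-16339 - 10) = 10562*(-16349) = -172678138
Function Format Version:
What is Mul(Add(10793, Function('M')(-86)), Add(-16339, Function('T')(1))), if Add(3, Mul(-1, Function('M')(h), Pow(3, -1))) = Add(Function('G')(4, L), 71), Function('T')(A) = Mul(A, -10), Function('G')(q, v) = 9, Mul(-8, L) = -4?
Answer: -172678138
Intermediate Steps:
L = Rational(1, 2) (L = Mul(Rational(-1, 8), -4) = Rational(1, 2) ≈ 0.50000)
Function('T')(A) = Mul(-10, A)
Function('M')(h) = -231 (Function('M')(h) = Add(9, Mul(-3, Add(9, 71))) = Add(9, Mul(-3, 80)) = Add(9, -240) = -231)
Mul(Add(10793, Function('M')(-86)), Add(-16339, Function('T')(1))) = Mul(Add(10793, -231), Add(-16339, Mul(-10, 1))) = Mul(10562, Add(-16339, -10)) = Mul(10562, -16349) = -172678138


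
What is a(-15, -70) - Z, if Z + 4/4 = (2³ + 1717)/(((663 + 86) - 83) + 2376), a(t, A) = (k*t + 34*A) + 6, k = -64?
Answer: -1433357/1014 ≈ -1413.6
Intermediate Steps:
a(t, A) = 6 - 64*t + 34*A (a(t, A) = (-64*t + 34*A) + 6 = 6 - 64*t + 34*A)
Z = -439/1014 (Z = -1 + (2³ + 1717)/(((663 + 86) - 83) + 2376) = -1 + (8 + 1717)/((749 - 83) + 2376) = -1 + 1725/(666 + 2376) = -1 + 1725/3042 = -1 + 1725*(1/3042) = -1 + 575/1014 = -439/1014 ≈ -0.43294)
a(-15, -70) - Z = (6 - 64*(-15) + 34*(-70)) - 1*(-439/1014) = (6 + 960 - 2380) + 439/1014 = -1414 + 439/1014 = -1433357/1014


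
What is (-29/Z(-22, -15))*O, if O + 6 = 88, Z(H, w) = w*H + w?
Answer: -2378/315 ≈ -7.5492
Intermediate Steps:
Z(H, w) = w + H*w (Z(H, w) = H*w + w = w + H*w)
O = 82 (O = -6 + 88 = 82)
(-29/Z(-22, -15))*O = -29*(-1/(15*(1 - 22)))*82 = -29/((-15*(-21)))*82 = -29/315*82 = -2378/315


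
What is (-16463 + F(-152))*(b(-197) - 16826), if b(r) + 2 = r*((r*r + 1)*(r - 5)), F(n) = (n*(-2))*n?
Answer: -96788359901352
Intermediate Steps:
F(n) = -2*n² (F(n) = (-2*n)*n = -2*n²)
b(r) = -2 + r*(1 + r²)*(-5 + r) (b(r) = -2 + r*((r*r + 1)*(r - 5)) = -2 + r*((r² + 1)*(-5 + r)) = -2 + r*((1 + r²)*(-5 + r)) = -2 + r*(1 + r²)*(-5 + r))
(-16463 + F(-152))*(b(-197) - 16826) = (-16463 - 2*(-152)²)*((-2 + (-197)² + (-197)⁴ - 5*(-197) - 5*(-197)³) - 16826) = (-16463 - 2*23104)*((-2 + 38809 + 1506138481 + 985 - 5*(-7645373)) - 16826) = (-16463 - 46208)*((-2 + 38809 + 1506138481 + 985 + 38226865) - 16826) = -62671*(1544405138 - 16826) = -62671*1544388312 = -96788359901352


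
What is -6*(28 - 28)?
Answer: 0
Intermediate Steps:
-6*(28 - 28) = -6*0 = 0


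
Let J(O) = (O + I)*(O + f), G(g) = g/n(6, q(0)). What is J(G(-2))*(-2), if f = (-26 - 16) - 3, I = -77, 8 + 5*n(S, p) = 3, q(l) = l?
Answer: -6450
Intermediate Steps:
n(S, p) = -1 (n(S, p) = -8/5 + (⅕)*3 = -8/5 + ⅗ = -1)
f = -45 (f = -42 - 3 = -45)
G(g) = -g (G(g) = g/(-1) = g*(-1) = -g)
J(O) = (-77 + O)*(-45 + O) (J(O) = (O - 77)*(O - 45) = (-77 + O)*(-45 + O))
J(G(-2))*(-2) = (3465 + (-1*(-2))² - (-122)*(-2))*(-2) = (3465 + 2² - 122*2)*(-2) = (3465 + 4 - 244)*(-2) = 3225*(-2) = -6450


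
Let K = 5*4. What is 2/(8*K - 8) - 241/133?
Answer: -957/532 ≈ -1.7989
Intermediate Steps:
K = 20
2/(8*K - 8) - 241/133 = 2/(8*20 - 8) - 241/133 = 2/(160 - 8) - 241*1/133 = 2/152 - 241/133 = 2*(1/152) - 241/133 = 1/76 - 241/133 = -957/532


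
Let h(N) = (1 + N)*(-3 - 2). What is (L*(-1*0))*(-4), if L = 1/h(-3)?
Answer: 0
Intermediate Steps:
h(N) = -5 - 5*N (h(N) = (1 + N)*(-5) = -5 - 5*N)
L = 1/10 (L = 1/(-5 - 5*(-3)) = 1/(-5 + 15) = 1/10 ≈ 0.10000)
(L*(-1*0))*(-4) = ((-1*0)/10)*(-4) = ((1/10)*0)*(-4) = 0*(-4) = 0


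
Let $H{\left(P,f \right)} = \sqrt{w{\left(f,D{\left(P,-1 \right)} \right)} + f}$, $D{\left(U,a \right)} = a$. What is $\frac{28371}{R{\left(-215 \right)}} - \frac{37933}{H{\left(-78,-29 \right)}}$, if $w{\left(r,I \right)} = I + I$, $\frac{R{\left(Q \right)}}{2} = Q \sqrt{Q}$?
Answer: $\frac{7 i \left(125643 \sqrt{215} + 500986550 \sqrt{31}\right)}{2865950} \approx 6817.5 i$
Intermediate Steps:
$R{\left(Q \right)} = 2 Q^{\frac{3}{2}}$ ($R{\left(Q \right)} = 2 Q \sqrt{Q} = 2 Q^{\frac{3}{2}}$)
$w{\left(r,I \right)} = 2 I$
$H{\left(P,f \right)} = \sqrt{-2 + f}$ ($H{\left(P,f \right)} = \sqrt{2 \left(-1\right) + f} = \sqrt{-2 + f}$)
$\frac{28371}{R{\left(-215 \right)}} - \frac{37933}{H{\left(-78,-29 \right)}} = \frac{28371}{2 \left(-215\right)^{\frac{3}{2}}} - \frac{37933}{\sqrt{-2 - 29}} = \frac{28371}{2 \left(- 215 i \sqrt{215}\right)} - \frac{37933}{\sqrt{-31}} = \frac{28371}{\left(-430\right) i \sqrt{215}} - \frac{37933}{i \sqrt{31}} = 28371 \frac{i \sqrt{215}}{92450} - 37933 \left(- \frac{i \sqrt{31}}{31}\right) = \frac{28371 i \sqrt{215}}{92450} + \frac{37933 i \sqrt{31}}{31}$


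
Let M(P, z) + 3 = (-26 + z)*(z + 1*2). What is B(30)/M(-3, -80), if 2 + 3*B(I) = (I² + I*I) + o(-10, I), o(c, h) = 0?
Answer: 62/855 ≈ 0.072515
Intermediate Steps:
B(I) = -⅔ + 2*I²/3 (B(I) = -⅔ + ((I² + I*I) + 0)/3 = -⅔ + ((I² + I²) + 0)/3 = -⅔ + (2*I² + 0)/3 = -⅔ + (2*I²)/3 = -⅔ + 2*I²/3)
M(P, z) = -3 + (-26 + z)*(2 + z) (M(P, z) = -3 + (-26 + z)*(z + 1*2) = -3 + (-26 + z)*(z + 2) = -3 + (-26 + z)*(2 + z))
B(30)/M(-3, -80) = (-⅔ + (⅔)*30²)/(-55 + (-80)² - 24*(-80)) = (-⅔ + (⅔)*900)/(-55 + 6400 + 1920) = (-⅔ + 600)/8265 = (1798/3)*(1/8265) = 62/855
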